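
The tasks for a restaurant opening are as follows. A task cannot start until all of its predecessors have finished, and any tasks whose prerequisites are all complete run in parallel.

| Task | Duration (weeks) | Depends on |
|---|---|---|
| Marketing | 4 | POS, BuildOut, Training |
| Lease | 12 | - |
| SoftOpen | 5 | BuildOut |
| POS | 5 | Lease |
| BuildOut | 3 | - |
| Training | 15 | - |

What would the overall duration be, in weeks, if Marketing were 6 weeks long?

23

Actual critical path: Lease→POS→Marketing = 12+5+4 = 21 ⇒ 21 weeks.
Since Marketing is critical, the +2 change carries straight to that chain (now 23 weeks).
No other chain overtakes it, so the finish is 23 weeks.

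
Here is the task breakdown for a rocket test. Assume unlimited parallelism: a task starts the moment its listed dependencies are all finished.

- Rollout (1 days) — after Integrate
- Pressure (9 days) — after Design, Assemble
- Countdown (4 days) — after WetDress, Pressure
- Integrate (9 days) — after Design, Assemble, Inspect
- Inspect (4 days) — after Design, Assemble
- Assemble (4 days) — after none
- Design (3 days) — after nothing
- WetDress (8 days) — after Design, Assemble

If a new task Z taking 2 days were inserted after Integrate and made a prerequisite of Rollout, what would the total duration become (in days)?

Originally the plan takes 18 days.
With Z inserted, Rollout now waits for max(Integrate, Z).
New critical path: Assemble→Inspect→Integrate→Z→Rollout = 4+4+9+2+1 = 20 ⇒ 20 days.

20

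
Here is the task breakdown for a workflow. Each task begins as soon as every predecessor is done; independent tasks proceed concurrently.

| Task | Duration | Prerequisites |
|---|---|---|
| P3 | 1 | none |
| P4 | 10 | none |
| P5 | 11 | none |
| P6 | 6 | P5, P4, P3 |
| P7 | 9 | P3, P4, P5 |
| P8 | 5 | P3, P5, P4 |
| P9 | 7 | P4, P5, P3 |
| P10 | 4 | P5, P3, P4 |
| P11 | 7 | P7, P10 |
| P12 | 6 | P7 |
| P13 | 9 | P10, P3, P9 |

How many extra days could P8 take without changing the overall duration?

11

P5→P7→P11 = 11+9+7 = 27 sets the makespan at 27 days.
Longest path through P8: 16 days (earliest finish 16, latest finish 27).
Slack of P8 = 22 − 11 = 11 days.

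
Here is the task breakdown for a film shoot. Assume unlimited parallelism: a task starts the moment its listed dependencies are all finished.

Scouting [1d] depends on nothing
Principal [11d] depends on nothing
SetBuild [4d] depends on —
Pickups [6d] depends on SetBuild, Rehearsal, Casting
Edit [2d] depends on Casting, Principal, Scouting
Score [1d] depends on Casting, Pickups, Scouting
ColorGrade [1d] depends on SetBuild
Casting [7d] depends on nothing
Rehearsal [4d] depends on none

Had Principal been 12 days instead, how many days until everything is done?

14

Actual critical path: Casting→Pickups→Score = 7+6+1 = 14 ⇒ 14 days.
Principal is off the critical path — its longest chain is 13 days, giving 1 of slack.
No other chain overtakes it, so the finish is 14 days.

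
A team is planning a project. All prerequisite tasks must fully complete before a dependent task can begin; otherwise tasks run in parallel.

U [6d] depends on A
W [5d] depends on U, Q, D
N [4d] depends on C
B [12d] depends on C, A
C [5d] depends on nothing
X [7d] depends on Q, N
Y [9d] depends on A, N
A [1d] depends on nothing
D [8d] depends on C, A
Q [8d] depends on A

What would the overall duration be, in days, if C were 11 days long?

Actual critical path: C→N→Y = 5+4+9 = 18 ⇒ 18 days.
C lies on that path, so at 11 days the path becomes 24 days.
That remains the longest chain; total 24 days.

24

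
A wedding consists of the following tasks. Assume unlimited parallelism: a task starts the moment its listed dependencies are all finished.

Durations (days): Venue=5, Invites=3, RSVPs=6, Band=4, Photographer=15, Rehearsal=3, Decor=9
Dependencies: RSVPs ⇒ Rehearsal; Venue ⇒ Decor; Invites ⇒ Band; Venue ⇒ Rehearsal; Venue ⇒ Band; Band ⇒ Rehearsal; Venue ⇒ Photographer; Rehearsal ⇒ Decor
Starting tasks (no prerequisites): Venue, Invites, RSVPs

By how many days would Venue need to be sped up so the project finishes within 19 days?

Current finish: 21 days; target: 19.
Venue is on every critical path, so each day cut from Venue cuts the finish by one (this holds down to a finish of 19).
Need 21 − 19 = 2 days off Venue → Venue becomes 3 days, finish becomes 19.

2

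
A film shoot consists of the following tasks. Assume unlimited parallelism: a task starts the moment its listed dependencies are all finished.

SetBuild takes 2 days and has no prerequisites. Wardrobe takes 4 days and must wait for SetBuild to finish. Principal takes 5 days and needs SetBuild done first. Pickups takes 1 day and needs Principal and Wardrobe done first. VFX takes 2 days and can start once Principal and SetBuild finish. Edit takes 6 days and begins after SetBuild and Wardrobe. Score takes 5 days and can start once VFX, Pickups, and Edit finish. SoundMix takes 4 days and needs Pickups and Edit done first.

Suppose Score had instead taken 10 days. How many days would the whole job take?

Critical path before the change: SetBuild→Wardrobe→Edit→Score = 2+4+6+5 = 17 giving 17 days.
Since Score is critical, the +5 change carries straight to that chain (now 22 days).
No other chain overtakes it, so the finish is 22 days.

22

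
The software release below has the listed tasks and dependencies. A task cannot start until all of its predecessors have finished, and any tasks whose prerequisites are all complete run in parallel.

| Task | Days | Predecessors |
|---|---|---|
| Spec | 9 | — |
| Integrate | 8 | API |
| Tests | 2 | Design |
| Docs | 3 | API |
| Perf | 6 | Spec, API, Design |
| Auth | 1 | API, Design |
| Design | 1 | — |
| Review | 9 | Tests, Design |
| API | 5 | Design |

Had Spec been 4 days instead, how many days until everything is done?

Actual critical path: Spec→Perf = 9+6 = 15 ⇒ 15 days.
Spec lies on that path, so at 4 days the path becomes 10 days.
Now Design→API→Integrate = 1+5+8 = 14 is longest, so the finish becomes 14 days.

14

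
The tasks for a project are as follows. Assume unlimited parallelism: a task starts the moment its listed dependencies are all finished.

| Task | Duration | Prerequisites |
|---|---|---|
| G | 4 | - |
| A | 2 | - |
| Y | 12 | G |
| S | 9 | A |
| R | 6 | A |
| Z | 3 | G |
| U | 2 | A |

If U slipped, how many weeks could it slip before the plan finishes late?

12

The longest chain is G→Y = 4+12 = 16; overall finish 16 weeks.
U finishes as early as 4 and must finish by 16.
So U can slip 16 − 4 = 12 weeks.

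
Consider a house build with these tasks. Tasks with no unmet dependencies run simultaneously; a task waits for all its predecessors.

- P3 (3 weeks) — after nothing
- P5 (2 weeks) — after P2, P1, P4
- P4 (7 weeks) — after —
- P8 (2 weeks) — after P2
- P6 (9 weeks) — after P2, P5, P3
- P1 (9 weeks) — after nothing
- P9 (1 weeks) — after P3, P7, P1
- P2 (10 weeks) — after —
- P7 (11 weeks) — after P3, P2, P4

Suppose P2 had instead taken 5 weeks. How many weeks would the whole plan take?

20

Critical path before the change: P2→P7→P9 = 10+11+1 = 22 giving 22 weeks.
Since P2 is critical, the -5 change carries straight to that chain (now 17 weeks).
The binding chain switches to P1→P5→P6 = 9+2+9 = 20; finish 20 weeks.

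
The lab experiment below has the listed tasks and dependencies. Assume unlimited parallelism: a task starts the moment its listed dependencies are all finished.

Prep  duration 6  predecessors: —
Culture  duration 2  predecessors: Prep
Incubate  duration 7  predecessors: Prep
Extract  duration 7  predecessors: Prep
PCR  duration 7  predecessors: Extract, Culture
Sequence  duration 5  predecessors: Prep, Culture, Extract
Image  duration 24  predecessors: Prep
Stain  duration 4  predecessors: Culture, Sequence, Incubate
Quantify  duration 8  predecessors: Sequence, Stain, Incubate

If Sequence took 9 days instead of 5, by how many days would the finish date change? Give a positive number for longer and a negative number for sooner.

The binding path is Prep→Extract→Sequence→Stain→Quantify = 6+7+5+4+8 = 30; finish at 30 days.
Since Sequence is critical, the +4 change carries straight to that chain (now 34 days).
That remains the longest chain; total 34 days.
Change in finish: 34 − 30 = +4 days.

4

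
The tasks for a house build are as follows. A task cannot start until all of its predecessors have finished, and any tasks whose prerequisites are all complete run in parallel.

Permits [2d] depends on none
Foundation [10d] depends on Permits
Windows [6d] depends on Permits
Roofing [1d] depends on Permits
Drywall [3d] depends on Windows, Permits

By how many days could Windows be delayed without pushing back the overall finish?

1

The longest chain is Permits→Foundation = 2+10 = 12; overall finish 12 days.
Windows finishes as early as 8 and must finish by 9.
So Windows can slip 9 − 8 = 1 day.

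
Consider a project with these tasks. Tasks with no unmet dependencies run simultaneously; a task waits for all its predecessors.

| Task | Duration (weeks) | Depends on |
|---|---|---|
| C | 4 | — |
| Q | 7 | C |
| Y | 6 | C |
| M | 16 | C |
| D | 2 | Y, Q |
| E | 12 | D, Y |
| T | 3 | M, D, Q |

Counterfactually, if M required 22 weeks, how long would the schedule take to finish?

Critical path before the change: C→Q→D→E = 4+7+2+12 = 25 giving 25 weeks.
M is off the critical path — its longest chain is 23 weeks, giving 2 of slack.
Now C→M→T = 4+22+3 = 29 is longest, so the finish becomes 29 weeks.

29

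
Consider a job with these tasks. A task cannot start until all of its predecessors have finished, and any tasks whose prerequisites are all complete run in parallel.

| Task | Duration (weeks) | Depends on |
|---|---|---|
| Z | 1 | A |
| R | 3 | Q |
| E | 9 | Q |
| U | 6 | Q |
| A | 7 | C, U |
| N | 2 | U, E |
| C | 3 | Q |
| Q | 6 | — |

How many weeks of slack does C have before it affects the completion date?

Critical path: Q→U→A→Z = 6+6+7+1 = 20, so the finish is 20 weeks.
C finishes as early as 9 and must finish by 12.
So C can slip 12 − 9 = 3 weeks.

3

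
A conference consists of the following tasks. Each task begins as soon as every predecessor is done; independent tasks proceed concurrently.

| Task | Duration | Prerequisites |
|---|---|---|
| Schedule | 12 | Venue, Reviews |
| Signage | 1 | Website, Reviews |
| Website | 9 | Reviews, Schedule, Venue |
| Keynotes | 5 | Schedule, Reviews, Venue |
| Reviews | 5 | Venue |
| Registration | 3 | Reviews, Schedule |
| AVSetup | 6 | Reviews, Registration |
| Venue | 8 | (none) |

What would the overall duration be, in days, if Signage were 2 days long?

As given, the longest chain is Venue→Reviews→Schedule→Website→Signage = 8+5+12+9+1 = 35, so the finish is 35 days.
Signage is on the critical path; changing it to 2 makes that path 36 days.
The critical path is still Venue→Reviews→Schedule→Website→Signage; finish is now 36 days.

36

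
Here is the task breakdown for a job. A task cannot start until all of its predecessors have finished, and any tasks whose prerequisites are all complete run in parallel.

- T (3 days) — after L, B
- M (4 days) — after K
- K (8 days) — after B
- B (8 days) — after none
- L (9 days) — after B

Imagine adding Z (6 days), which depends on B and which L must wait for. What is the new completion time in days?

Originally the project takes 20 days.
With Z inserted, L now waits for max(B, Z).
New critical path: B→Z→L→T = 8+6+9+3 = 26 ⇒ 26 days.

26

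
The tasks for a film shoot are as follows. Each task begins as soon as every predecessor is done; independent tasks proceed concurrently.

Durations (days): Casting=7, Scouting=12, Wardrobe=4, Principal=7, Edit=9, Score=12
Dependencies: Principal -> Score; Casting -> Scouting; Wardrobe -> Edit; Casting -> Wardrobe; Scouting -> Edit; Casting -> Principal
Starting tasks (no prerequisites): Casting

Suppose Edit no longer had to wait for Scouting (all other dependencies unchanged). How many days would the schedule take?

26

Before: longest chain Casting→Scouting→Edit = 7+12+9 = 28, finish 28.
Without Scouting→Edit, Edit's earliest start moves from 19 to 11.
New critical path: Casting→Principal→Score = 7+7+12 = 26 ⇒ 26 days.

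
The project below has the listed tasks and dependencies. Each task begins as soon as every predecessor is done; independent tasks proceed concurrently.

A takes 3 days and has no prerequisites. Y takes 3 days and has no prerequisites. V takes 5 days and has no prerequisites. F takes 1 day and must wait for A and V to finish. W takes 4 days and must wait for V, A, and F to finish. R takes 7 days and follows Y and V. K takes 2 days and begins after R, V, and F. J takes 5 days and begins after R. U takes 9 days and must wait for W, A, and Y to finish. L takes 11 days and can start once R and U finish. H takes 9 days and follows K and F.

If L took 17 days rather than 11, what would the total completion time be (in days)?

36

As given, the longest chain is V→F→W→U→L = 5+1+4+9+11 = 30, so the finish is 30 days.
Since L is critical, the +6 change carries straight to that chain (now 36 days).
No other chain overtakes it, so the finish is 36 days.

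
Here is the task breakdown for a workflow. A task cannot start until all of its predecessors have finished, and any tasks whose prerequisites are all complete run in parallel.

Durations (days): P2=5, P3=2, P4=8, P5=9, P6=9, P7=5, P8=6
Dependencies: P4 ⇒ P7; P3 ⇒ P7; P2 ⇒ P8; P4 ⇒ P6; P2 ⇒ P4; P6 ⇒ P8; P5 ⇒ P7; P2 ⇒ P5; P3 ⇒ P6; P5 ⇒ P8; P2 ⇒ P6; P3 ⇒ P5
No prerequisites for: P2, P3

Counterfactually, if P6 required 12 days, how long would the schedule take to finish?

Actual critical path: P2→P4→P6→P8 = 5+8+9+6 = 28 ⇒ 28 days.
Since P6 is critical, the +3 change carries straight to that chain (now 31 days).
No other chain overtakes it, so the finish is 31 days.

31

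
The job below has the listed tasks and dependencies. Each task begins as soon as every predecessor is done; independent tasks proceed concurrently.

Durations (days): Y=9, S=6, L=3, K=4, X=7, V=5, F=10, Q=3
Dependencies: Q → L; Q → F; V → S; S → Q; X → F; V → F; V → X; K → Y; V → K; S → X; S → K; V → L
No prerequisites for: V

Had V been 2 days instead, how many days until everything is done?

25

Actual critical path: V→S→X→F = 5+6+7+10 = 28 ⇒ 28 days.
V is on the critical path; changing it to 2 makes that path 25 days.
No other chain overtakes it, so the finish is 25 days.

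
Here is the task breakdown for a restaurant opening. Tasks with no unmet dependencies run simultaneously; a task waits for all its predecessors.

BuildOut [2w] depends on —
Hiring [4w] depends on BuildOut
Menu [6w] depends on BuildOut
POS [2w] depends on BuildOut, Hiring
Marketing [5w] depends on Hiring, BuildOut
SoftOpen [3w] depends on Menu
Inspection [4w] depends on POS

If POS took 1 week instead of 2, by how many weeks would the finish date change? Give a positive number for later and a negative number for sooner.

-1

Baseline: BuildOut→Hiring→POS→Inspection = 2+4+2+4 = 12 → 12 weeks.
POS lies on that path, so at 1 week the path becomes 11 weeks.
The critical path is still BuildOut→Hiring→POS→Inspection; finish is now 11 weeks.
Change in finish: 11 − 12 = -1 weeks.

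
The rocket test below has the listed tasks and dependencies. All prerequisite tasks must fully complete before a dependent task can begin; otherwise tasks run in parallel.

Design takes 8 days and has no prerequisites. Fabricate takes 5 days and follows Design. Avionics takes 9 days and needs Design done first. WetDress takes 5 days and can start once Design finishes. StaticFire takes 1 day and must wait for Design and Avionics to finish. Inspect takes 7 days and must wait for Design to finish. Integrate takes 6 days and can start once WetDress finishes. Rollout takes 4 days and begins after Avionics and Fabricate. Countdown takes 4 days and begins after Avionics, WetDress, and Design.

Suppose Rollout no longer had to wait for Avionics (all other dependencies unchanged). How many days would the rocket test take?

Original critical path: Design→Avionics→Rollout = 8+9+4 = 21 ⇒ 21 days.
Without Avionics→Rollout, Rollout's earliest start moves from 17 to 13.
The longest chain is now Design→Avionics→Countdown = 8+9+4 = 21, so the rocket test takes 21 days.

21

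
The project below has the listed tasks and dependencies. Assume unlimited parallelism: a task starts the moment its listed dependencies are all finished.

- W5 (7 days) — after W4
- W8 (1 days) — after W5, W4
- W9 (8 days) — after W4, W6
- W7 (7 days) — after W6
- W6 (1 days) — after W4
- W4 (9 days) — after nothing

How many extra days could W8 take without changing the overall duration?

The longest chain is W4→W6→W9 = 9+1+8 = 18; overall finish 18 days.
Longest path through W8: 17 days (earliest finish 17, latest finish 18).
Float = 18 − 17 = 1.

1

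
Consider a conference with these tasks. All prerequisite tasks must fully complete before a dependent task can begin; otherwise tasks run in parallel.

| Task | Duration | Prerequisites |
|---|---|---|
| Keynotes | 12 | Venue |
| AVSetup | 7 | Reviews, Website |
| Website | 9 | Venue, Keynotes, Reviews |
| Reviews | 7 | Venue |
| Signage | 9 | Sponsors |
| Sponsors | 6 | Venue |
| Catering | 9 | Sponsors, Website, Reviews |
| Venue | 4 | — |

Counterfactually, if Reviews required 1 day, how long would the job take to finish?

As given, the longest chain is Venue→Keynotes→Website→Catering = 4+12+9+9 = 34, so the finish is 34 days.
Reviews is off the critical path — its longest chain is 29 days, giving 5 of slack.
The critical path is still Venue→Keynotes→Website→Catering; finish is now 34 days.

34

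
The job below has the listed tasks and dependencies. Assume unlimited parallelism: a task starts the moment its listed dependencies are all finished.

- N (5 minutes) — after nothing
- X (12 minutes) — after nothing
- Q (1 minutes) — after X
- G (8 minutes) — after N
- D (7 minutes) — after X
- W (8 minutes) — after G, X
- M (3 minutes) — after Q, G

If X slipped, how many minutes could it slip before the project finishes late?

1

Critical path: N→G→W = 5+8+8 = 21, so the finish is 21 minutes.
The longest chain containing X totals 20 minutes.
So X can slip 13 − 12 = 1 minute.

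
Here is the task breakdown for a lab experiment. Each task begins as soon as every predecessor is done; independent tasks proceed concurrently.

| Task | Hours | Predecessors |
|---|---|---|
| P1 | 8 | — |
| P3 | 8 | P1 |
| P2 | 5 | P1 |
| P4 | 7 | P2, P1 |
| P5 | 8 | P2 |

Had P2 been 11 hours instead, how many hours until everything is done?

Baseline: P1→P2→P5 = 8+5+8 = 21 → 21 hours.
Since P2 is critical, the +6 change carries straight to that chain (now 27 hours).
No other chain overtakes it, so the finish is 27 hours.

27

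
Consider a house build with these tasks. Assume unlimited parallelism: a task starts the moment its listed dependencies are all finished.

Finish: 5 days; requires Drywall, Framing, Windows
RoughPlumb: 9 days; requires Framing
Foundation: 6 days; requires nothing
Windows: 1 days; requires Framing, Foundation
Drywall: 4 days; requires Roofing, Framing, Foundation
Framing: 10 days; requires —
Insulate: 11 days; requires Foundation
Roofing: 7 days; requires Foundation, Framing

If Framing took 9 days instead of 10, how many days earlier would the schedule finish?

As given, the longest chain is Framing→Roofing→Drywall→Finish = 10+7+4+5 = 26, so the finish is 26 days.
Framing lies on that path, so at 9 days the path becomes 25 days.
That remains the longest chain; total 25 days.
Change in finish: 25 − 26 = -1 days.

1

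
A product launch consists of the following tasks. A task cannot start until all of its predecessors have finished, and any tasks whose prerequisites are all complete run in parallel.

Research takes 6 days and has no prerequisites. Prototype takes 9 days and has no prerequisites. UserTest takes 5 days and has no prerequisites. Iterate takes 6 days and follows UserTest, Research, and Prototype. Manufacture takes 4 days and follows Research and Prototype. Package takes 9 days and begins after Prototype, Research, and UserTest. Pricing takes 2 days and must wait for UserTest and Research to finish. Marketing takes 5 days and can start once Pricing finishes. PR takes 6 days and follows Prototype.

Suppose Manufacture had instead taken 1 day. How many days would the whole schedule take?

Baseline: Prototype→Package = 9+9 = 18 → 18 days.
Manufacture is off the critical path — its longest chain is 13 days, giving 5 of slack.
No other chain overtakes it, so the finish is 18 days.

18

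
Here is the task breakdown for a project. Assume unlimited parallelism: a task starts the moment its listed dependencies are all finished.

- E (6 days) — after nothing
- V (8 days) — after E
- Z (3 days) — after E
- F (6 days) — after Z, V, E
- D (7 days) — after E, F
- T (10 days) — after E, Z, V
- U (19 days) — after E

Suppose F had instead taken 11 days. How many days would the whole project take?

Critical path before the change: E→V→F→D = 6+8+6+7 = 27 giving 27 days.
F is on the critical path; changing it to 11 makes that path 32 days.
The critical path is still E→V→F→D; finish is now 32 days.

32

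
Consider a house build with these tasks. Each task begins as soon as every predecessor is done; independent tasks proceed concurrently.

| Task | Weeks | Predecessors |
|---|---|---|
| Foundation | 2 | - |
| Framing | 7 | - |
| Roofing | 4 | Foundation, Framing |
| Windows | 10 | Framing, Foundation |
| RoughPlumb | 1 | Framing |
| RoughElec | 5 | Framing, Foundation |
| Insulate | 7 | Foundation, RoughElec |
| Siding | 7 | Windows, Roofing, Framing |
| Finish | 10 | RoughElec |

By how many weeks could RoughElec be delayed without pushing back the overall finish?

2

The longest chain is Framing→Windows→Siding = 7+10+7 = 24; overall finish 24 weeks.
The longest chain containing RoughElec totals 22 weeks.
Slack of RoughElec = 9 − 7 = 2 weeks.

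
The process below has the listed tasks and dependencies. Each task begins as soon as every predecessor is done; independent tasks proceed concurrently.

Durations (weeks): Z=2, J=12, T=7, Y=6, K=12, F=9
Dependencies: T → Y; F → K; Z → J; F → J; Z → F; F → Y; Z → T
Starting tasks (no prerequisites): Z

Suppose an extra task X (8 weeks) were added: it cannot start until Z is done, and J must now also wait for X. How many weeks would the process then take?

23

Originally the process takes 23 weeks.
With X inserted, J now waits for max(Z, F, X).
New critical path: Z→F→K = 2+9+12 = 23 ⇒ 23 weeks.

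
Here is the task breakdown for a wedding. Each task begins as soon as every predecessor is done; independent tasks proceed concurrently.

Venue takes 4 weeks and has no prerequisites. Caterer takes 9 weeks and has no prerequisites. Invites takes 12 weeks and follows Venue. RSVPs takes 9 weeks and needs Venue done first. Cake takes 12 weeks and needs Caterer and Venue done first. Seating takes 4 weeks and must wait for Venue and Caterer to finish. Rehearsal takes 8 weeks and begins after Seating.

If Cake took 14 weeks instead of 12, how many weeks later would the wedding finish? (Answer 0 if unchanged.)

2

Critical path before the change: Caterer→Cake = 9+12 = 21 giving 21 weeks.
Since Cake is critical, the +2 change carries straight to that chain (now 23 weeks).
That remains the longest chain; total 23 weeks.
Change in finish: 23 − 21 = +2 weeks.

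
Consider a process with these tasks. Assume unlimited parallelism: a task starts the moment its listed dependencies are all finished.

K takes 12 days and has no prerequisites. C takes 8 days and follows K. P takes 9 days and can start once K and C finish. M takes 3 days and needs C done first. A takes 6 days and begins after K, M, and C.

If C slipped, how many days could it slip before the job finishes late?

0

K→C→P = 12+8+9 = 29 sets the makespan at 29 days.
Longest path through C: 29 days (earliest finish 20, latest finish 20).
So C can slip 20 − 20 = 0 days.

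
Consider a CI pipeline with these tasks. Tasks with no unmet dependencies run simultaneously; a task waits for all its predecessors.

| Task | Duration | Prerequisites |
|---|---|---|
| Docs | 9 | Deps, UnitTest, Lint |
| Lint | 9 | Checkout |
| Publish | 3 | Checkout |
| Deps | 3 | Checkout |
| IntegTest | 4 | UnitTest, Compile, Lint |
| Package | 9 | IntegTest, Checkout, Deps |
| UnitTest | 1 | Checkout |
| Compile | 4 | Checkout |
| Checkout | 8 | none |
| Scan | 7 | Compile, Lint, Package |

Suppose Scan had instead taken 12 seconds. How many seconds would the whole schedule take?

The binding path is Checkout→Lint→IntegTest→Package→Scan = 8+9+4+9+7 = 37; finish at 37 seconds.
Scan is on the critical path; changing it to 12 makes that path 42 seconds.
The critical path is still Checkout→Lint→IntegTest→Package→Scan; finish is now 42 seconds.

42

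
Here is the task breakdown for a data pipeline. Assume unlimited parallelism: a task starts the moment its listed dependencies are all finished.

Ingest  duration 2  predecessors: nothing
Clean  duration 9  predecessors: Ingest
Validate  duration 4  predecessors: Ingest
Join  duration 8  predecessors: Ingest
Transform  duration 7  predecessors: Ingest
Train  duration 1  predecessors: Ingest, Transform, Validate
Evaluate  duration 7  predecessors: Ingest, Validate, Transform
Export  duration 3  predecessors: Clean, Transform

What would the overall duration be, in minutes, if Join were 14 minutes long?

As given, the longest chain is Ingest→Transform→Evaluate = 2+7+7 = 16, so the finish is 16 minutes.
Join is off the critical path — its longest chain is 10 minutes, giving 6 of slack.
New critical path: Ingest→Join = 2+14 = 16 ⇒ 16 minutes.

16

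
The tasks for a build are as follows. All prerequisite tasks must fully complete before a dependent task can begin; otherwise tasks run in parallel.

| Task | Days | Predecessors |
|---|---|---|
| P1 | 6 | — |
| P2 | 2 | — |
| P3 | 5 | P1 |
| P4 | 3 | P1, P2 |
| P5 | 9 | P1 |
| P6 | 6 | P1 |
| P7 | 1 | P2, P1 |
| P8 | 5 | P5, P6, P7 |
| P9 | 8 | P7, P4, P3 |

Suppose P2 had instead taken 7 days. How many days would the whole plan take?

The binding path is P1→P5→P8 = 6+9+5 = 20; finish at 20 days.
P2 has 7 days of float (longest path through it is 13).
That remains the longest chain; total 20 days.

20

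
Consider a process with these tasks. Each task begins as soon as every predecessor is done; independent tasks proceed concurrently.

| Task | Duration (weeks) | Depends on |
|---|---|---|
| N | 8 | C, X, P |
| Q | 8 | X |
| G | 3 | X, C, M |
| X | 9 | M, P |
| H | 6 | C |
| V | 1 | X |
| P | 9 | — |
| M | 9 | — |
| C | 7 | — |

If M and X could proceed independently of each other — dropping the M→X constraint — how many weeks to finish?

With the dependency in place, P→X→N = 9+9+8 = 26 sets the finish at 26 weeks.
Dropping M→X doesn't change X's earliest start (9); another predecessor still binds.
New critical path: P→X→N = 9+9+8 = 26 ⇒ 26 weeks.

26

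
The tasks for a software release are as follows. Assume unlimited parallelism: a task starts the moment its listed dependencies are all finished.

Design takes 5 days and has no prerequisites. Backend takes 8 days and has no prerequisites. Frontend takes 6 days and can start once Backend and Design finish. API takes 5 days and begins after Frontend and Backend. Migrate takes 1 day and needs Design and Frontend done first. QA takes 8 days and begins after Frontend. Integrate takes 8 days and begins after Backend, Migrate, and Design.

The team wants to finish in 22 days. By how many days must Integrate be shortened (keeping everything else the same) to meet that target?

1

Current finish: 23 days; target: 22.
Integrate is on every critical path, so each day cut from Integrate cuts the finish by one (this holds down to a finish of 22).
Need 23 − 22 = 1 day off Integrate → Integrate becomes 7 days, finish becomes 22.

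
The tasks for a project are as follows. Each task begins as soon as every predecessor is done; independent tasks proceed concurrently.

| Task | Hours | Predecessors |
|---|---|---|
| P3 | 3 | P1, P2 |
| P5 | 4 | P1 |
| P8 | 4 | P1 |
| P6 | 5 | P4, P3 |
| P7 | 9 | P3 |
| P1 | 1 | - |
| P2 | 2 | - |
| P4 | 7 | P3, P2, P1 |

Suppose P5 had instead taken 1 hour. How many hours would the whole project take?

17

The binding path is P2→P3→P4→P6 = 2+3+7+5 = 17; finish at 17 hours.
The longest path through P5 is only 5 hours, so P5 has float 12.
The critical path is still P2→P3→P4→P6; finish is now 17 hours.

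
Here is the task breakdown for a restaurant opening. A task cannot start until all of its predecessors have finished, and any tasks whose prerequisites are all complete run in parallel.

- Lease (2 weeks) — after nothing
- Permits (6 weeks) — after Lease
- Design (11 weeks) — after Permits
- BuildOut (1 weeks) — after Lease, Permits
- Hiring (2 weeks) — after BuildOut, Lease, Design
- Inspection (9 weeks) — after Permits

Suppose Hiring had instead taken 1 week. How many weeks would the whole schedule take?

20

Baseline: Lease→Permits→Design→Hiring = 2+6+11+2 = 21 → 21 weeks.
Hiring lies on that path, so at 1 week the path becomes 20 weeks.
No other chain overtakes it, so the finish is 20 weeks.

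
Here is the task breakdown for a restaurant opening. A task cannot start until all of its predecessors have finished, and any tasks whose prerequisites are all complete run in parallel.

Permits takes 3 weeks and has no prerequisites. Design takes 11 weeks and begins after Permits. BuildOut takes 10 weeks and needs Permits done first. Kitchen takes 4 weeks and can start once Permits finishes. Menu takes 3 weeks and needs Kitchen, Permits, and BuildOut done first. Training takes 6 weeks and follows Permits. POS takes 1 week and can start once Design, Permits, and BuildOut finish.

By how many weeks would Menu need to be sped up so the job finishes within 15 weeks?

1

Current finish: 16 weeks; target: 15.
Menu is on every critical path, so each week cut from Menu cuts the finish by one (this holds down to a finish of 15).
Need 16 − 15 = 1 week off Menu → Menu becomes 2 weeks, finish becomes 15.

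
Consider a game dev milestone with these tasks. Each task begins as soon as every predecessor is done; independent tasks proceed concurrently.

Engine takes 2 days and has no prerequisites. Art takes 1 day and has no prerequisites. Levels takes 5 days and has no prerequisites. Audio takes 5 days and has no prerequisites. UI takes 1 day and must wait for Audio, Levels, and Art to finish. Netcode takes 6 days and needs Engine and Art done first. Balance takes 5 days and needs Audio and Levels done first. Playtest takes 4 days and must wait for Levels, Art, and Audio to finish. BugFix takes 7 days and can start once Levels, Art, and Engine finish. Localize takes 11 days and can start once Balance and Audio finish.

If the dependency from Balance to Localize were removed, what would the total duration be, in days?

With the dependency in place, Levels→Balance→Localize = 5+5+11 = 21 sets the finish at 21 days.
Without Balance→Localize, Localize's earliest start moves from 10 to 5.
The longest chain is now Audio→Localize = 5+11 = 16, so the plan takes 16 days.

16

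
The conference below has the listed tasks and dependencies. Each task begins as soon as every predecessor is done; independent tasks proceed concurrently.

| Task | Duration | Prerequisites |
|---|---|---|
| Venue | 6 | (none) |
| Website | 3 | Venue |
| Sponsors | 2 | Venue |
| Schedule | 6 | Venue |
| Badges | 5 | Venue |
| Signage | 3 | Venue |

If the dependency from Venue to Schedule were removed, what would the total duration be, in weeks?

Before: longest chain Venue→Schedule = 6+6 = 12, finish 12.
Without Venue→Schedule, Schedule's earliest start moves from 6 to 0.
After: Venue→Badges = 6+5 = 11 → 11 weeks.

11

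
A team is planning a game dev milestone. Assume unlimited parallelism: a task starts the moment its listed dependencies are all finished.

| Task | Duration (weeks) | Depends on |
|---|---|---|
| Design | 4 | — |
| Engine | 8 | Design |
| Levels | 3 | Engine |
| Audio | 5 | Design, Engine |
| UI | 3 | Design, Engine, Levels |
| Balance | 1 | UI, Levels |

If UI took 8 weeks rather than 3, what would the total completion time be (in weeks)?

24

Actual critical path: Design→Engine→Levels→UI→Balance = 4+8+3+3+1 = 19 ⇒ 19 weeks.
Since UI is critical, the +5 change carries straight to that chain (now 24 weeks).
The critical path is still Design→Engine→Levels→UI→Balance; finish is now 24 weeks.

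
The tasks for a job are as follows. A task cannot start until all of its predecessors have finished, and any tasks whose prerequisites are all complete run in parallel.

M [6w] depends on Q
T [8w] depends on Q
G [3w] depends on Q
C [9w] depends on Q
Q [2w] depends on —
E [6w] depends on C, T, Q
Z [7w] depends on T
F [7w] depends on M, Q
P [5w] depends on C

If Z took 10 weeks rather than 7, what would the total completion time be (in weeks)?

Critical path before the change: Q→T→Z = 2+8+7 = 17 giving 17 weeks.
Since Z is critical, the +3 change carries straight to that chain (now 20 weeks).
That remains the longest chain; total 20 weeks.

20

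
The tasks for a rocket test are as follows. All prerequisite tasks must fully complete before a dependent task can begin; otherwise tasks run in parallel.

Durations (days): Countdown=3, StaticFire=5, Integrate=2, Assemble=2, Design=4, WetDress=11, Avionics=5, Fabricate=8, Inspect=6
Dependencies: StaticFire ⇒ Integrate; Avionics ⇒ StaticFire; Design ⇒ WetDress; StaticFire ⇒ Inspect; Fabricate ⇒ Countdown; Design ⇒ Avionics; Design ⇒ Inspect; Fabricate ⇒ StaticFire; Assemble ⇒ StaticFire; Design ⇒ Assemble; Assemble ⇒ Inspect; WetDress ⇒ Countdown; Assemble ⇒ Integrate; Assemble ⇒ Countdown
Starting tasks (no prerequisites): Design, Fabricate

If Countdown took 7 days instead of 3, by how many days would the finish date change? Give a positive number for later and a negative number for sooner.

2

The binding path is Design→Avionics→StaticFire→Inspect = 4+5+5+6 = 20; finish at 20 days.
Countdown has 2 days of float (longest path through it is 18).
Now Design→WetDress→Countdown = 4+11+7 = 22 is longest, so the finish becomes 22 days.
Change in finish: 22 − 20 = +2 days.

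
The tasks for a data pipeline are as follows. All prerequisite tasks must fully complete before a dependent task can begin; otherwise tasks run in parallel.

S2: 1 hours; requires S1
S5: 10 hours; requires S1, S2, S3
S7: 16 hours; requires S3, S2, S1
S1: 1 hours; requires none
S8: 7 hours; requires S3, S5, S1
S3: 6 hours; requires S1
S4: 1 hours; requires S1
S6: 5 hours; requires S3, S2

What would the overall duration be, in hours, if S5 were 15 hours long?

29

Baseline: S1→S3→S5→S8 = 1+6+10+7 = 24 → 24 hours.
S5 is on the critical path; changing it to 15 makes that path 29 hours.
That remains the longest chain; total 29 hours.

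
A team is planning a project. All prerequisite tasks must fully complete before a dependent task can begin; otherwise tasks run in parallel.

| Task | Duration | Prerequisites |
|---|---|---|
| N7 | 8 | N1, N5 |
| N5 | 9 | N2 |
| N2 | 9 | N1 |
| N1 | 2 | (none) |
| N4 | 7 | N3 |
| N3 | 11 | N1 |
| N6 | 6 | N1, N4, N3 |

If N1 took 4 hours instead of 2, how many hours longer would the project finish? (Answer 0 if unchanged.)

The binding path is N1→N2→N5→N7 = 2+9+9+8 = 28; finish at 28 hours.
N1 is on the critical path; changing it to 4 makes that path 30 hours.
No other chain overtakes it, so the finish is 30 hours.
Change in finish: 30 − 28 = +2 hours.

2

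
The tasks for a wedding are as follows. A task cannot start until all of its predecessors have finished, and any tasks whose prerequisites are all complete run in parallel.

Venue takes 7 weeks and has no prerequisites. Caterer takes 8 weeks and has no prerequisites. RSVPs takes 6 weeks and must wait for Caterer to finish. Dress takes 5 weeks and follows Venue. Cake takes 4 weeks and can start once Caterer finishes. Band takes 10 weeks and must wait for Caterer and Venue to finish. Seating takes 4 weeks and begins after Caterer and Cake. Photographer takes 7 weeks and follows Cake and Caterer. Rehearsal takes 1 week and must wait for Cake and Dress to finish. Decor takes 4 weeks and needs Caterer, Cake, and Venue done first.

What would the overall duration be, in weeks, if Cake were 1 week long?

18

Critical path before the change: Caterer→Cake→Photographer = 8+4+7 = 19 giving 19 weeks.
Since Cake is critical, the -3 change carries straight to that chain (now 16 weeks).
Now Caterer→Band = 8+10 = 18 is longest, so the finish becomes 18 weeks.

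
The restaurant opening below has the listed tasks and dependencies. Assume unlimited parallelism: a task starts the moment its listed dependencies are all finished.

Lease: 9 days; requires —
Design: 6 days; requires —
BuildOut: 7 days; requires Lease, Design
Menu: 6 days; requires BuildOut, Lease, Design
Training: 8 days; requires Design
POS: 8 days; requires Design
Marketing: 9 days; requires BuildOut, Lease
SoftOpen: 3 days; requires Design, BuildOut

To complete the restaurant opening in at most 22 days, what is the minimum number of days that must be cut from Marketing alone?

Current finish: 25 days; target: 22.
Marketing is on every critical path, so each day cut from Marketing cuts the finish by one (this holds down to a finish of 22).
Need 25 − 22 = 3 days off Marketing → Marketing becomes 6 days, finish becomes 22.

3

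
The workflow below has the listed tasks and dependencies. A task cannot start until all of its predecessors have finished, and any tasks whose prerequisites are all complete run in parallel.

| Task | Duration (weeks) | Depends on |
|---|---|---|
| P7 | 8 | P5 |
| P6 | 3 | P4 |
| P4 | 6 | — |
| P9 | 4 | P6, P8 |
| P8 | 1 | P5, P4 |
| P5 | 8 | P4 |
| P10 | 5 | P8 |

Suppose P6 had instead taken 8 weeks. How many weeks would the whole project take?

22

Actual critical path: P4→P5→P7 = 6+8+8 = 22 ⇒ 22 weeks.
The longest path through P6 is only 13 weeks, so P6 has float 9.
The critical path is still P4→P5→P7; finish is now 22 weeks.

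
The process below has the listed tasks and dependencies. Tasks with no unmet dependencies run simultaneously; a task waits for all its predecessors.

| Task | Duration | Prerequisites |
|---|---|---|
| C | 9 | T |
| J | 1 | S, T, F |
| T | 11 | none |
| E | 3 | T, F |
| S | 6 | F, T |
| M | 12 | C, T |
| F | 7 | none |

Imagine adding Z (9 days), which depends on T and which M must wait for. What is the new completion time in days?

32

Originally the project takes 32 days.
With Z inserted, M now waits for max(C, T, Z).
New critical path: T→Z→M = 11+9+12 = 32 ⇒ 32 days.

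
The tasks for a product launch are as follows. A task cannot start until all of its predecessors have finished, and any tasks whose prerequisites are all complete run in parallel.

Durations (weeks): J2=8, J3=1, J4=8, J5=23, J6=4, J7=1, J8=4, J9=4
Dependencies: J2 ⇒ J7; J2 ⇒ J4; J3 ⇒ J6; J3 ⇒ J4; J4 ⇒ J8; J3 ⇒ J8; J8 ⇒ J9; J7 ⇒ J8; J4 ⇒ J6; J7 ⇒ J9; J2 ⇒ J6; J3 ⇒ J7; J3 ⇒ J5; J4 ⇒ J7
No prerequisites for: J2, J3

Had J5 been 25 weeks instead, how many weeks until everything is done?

As given, the longest chain is J2→J4→J7→J8→J9 = 8+8+1+4+4 = 25, so the finish is 25 weeks.
J5 has 1 week of float (longest path through it is 24).
The binding chain switches to J3→J5 = 1+25 = 26; finish 26 weeks.

26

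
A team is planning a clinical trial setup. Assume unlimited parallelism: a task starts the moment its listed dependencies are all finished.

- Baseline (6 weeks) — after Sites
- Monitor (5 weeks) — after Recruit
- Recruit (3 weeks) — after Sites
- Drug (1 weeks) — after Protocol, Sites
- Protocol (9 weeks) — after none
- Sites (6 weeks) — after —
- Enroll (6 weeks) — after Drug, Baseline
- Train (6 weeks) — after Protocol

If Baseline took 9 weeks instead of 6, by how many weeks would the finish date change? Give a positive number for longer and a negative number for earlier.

3

Actual critical path: Sites→Baseline→Enroll = 6+6+6 = 18 ⇒ 18 weeks.
Baseline lies on that path, so at 9 weeks the path becomes 21 weeks.
The critical path is still Sites→Baseline→Enroll; finish is now 21 weeks.
Change in finish: 21 − 18 = +3 weeks.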